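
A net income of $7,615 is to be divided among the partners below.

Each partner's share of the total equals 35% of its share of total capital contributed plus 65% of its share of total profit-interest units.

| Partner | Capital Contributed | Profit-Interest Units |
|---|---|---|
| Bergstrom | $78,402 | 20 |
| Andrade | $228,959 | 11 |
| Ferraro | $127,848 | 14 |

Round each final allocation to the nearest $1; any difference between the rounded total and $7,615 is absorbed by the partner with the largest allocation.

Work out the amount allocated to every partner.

Bergstrom: $2,680; Andrade: $2,612; Ferraro: $2,323

Totals — capital contributed 435,209, profit-interest units 45.
Combined weights (35% capital contributed + 65% profit-interest units): Bergstrom 0.3519; Andrade 0.3430; Ferraro 0.3050.
Pro-rata amounts: Bergstrom 2,680.03; Andrade 2,612.10; Ferraro 2,322.87.
At nearest $1: Bergstrom $2,680; Andrade $2,612; Ferraro $2,323. Sum = $7,615.
Rounded total matches; no reconciliation needed.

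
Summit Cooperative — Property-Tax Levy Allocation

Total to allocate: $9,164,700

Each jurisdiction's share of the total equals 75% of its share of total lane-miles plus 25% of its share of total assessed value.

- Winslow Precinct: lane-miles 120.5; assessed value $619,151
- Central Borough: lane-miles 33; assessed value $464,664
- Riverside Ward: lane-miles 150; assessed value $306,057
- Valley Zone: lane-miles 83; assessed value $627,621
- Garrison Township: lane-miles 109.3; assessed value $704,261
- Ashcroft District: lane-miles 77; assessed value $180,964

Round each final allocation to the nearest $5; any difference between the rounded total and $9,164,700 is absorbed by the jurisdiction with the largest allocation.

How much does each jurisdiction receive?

Totals — lane-miles 572.8, assessed value 2,902,718.
Composite weights (75% lane-miles + 25% assessed value): Winslow Precinct 0.2111; Central Borough 0.0832; Riverside Ward 0.2228; Valley Zone 0.1627; Garrison Township 0.2038; Ashcroft District 0.1164.
Unrounded shares: Winslow Precinct 1,934,692.84; Central Borough 762,764.53; Riverside Ward 2,041,557.44; Valley Zone 1,491,383.29; Garrison Township 1,867,473.38; Ashcroft District 1,066,828.52.
At nearest $5: Winslow Precinct $1,934,695; Central Borough $762,765; Riverside Ward $2,041,555; Valley Zone $1,491,385; Garrison Township $1,867,475; Ashcroft District $1,066,830. Sum = $9,164,705.
Difference $9,164,700 − $9,164,705 = −$5 applied to largest allocation (Riverside Ward): Riverside Ward becomes $2,041,550.

Winslow Precinct: $1,934,695; Central Borough: $762,765; Riverside Ward: $2,041,550; Valley Zone: $1,491,385; Garrison Township: $1,867,475; Ashcroft District: $1,066,830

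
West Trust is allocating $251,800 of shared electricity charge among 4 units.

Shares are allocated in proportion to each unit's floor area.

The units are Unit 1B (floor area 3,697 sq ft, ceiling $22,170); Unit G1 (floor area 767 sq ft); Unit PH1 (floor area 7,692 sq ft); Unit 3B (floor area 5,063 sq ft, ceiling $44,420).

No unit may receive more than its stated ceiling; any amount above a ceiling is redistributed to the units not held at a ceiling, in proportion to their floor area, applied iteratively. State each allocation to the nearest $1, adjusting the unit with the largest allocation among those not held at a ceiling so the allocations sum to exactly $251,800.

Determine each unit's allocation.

Total floor area = 17,219.
Proportional shares (ignoring caps): Unit 1B 54,062.64; Unit G1 11,216.13; Unit PH1 112,483.05; Unit 3B 74,038.18.
Held at cap: Unit 1B ($22,170), Unit 3B ($44,420); balance $185,210 reallocated over remaining floor area 8,459.
Shares after redistribution: Unit G1 16,793.48 → $16,793; Unit PH1 168,416.52 → $168,417.

Unit 1B: $22,170 · Unit G1: $16,793 · Unit PH1: $168,417 · Unit 3B: $44,420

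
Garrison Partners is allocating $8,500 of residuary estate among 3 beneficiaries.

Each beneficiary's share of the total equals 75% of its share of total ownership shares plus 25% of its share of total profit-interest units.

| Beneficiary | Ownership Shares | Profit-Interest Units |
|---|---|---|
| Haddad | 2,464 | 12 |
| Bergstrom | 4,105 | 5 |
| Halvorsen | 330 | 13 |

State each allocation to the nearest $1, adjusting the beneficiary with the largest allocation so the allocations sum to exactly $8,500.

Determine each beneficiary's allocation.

Ownership shares total 6,899; profit-interest units total 30.
Blended shares (75% ownership shares + 25% profit-interest units): Haddad 0.3679; Bergstrom 0.4879; Halvorsen 0.1442.
Unrounded shares: Haddad 3,126.85; Bergstrom 4,147.38; Halvorsen 1,225.77.
After rounding ($1): Haddad $3,127; Bergstrom $4,147; Halvorsen $1,226. Sum = $8,500.
Sum already equals the total — no adjustment.

Haddad: $3,127; Bergstrom: $4,147; Halvorsen: $1,226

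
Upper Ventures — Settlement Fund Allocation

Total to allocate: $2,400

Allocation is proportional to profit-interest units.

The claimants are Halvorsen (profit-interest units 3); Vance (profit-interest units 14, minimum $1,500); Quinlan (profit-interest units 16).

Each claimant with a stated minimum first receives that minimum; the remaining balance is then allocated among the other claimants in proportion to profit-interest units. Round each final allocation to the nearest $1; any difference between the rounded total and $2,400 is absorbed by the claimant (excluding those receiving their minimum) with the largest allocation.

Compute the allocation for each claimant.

Halvorsen: $142; Vance: $1,500; Quinlan: $758

Minimums first: Vance $1,500. Balance $900.
Balance split over remaining profit-interest units 19: Halvorsen 142.11 → $142; Quinlan 757.89 → $758.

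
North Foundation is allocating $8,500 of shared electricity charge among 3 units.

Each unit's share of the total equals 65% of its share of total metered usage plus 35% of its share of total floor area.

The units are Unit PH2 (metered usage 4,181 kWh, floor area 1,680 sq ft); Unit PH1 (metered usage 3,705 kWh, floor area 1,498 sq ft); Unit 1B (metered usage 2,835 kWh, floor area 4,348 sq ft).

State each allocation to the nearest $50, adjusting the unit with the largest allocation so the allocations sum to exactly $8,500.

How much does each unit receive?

Unit PH2: $2,800; Unit PH1: $2,500; Unit 1B: $3,200

Metered usage total 10,721; floor area total 7,526.
Combined weights (65% metered usage + 35% floor area): Unit PH2 0.3316; Unit PH1 0.2943; Unit 1B 0.3741.
Pro-rata amounts: Unit PH2 2,818.75; Unit PH1 2,501.50; Unit 1B 3,179.75.
At nearest $50: Unit PH2 $2,800; Unit PH1 $2,500; Unit 1B $3,200. Sum = $8,500.
No rounding difference to absorb.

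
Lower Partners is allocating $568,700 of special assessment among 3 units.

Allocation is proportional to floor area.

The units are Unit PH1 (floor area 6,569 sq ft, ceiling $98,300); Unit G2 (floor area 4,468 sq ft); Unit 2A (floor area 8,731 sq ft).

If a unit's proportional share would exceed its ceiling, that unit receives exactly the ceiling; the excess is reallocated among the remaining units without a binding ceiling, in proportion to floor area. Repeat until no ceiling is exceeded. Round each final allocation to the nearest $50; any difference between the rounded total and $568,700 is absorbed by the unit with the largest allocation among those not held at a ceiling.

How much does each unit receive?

Unit PH1: $98,300 · Unit G2: $159,250 · Unit 2A: $311,150

Total floor area = 19,768.
Proportional shares (ignoring caps): Unit PH1 188,981.70; Unit G2 128,538.63; Unit 2A 251,179.67.
Cap binds for Unit PH1 ($98,300); residual $470,400 reallocated over remaining floor area 13,199.
Shares after redistribution: Unit G2 159,235.34 → $159,250; Unit 2A 311,164.66 → $311,150.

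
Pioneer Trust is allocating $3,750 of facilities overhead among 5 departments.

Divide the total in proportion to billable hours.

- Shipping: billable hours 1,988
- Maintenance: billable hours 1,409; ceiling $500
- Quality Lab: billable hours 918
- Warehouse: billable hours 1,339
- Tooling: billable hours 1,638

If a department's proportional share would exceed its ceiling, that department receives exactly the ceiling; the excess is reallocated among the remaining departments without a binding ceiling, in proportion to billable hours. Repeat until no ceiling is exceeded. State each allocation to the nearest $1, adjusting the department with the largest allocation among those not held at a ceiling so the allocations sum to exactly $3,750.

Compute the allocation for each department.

Shipping: $1,098 | Maintenance: $500 | Quality Lab: $507 | Warehouse: $740 | Tooling: $905

Billable hours total: 7,292.
Pro-rata shares before constraints: Shipping 1,022.35; Maintenance 724.60; Quality Lab 472.09; Warehouse 688.60; Tooling 842.36.
Cap binds for Maintenance ($500); residual $3,250 reallocated over remaining billable hours 5,883.
Remaining shares: Shipping 1,098.25 → $1,098; Quality Lab 507.14 → $507; Warehouse 739.72 → $740; Tooling 904.90 → $905.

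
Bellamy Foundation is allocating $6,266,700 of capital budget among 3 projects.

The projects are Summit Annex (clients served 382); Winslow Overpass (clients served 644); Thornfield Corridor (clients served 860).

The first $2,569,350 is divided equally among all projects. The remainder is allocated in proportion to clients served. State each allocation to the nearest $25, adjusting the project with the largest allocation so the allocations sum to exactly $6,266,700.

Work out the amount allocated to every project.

Equal tier: $2,569,350 ÷ 3 = $856,450 apiece.
Remainder $3,697,350 by clients served (total 1,886): Summit Annex 748,880.01 → $748,875; Winslow Overpass 1,262,509.76 → $1,262,500; Thornfield Corridor 1,685,960.23 → $1,685,950.
Rounding difference +$25 on remainder applied to Thornfield Corridor.
Totals: Summit Annex $856,450 + $748,875 = $1,605,325; Winslow Overpass $856,450 + $1,262,500 = $2,118,950; Thornfield Corridor $856,450 + $1,685,975 = $2,542,425.

Summit Annex: $1,605,325; Winslow Overpass: $2,118,950; Thornfield Corridor: $2,542,425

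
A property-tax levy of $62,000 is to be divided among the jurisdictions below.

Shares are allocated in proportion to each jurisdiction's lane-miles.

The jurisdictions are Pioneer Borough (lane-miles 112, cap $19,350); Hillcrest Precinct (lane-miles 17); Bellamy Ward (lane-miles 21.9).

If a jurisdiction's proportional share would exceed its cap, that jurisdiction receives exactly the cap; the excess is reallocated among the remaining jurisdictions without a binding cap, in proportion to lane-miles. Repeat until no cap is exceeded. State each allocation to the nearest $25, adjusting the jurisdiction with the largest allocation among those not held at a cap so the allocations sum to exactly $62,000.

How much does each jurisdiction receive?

Pioneer Borough: $19,350 · Hillcrest Precinct: $18,650 · Bellamy Ward: $24,000

Lane-miles total: 150.9.
Unconstrained shares: Pioneer Borough 46,017.23; Hillcrest Precinct 6,984.76; Bellamy Ward 8,998.01.
Cap binds for Pioneer Borough ($19,350); residual $42,650 reallocated over remaining lane-miles 38.9.
Shares after redistribution: Hillcrest Precinct 18,638.82 → $18,650; Bellamy Ward 24,011.18 → $24,000.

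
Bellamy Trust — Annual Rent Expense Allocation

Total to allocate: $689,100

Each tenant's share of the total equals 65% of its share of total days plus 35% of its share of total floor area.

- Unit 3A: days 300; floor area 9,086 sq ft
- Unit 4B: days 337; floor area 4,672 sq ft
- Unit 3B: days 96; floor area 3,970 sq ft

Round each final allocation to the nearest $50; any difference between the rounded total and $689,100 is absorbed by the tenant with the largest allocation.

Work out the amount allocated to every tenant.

Unit 3A: $306,950; Unit 4B: $269,500; Unit 3B: $112,650

Totals — days 733, floor area 17,728.
Blended shares (65% days + 35% floor area): Unit 3A 0.4454; Unit 4B 0.3911; Unit 3B 0.1635.
Pro-rata amounts: Unit 3A 306,934.04; Unit 4B 269,492.30; Unit 3B 112,673.67.
At nearest $50: Unit 3A $306,950; Unit 4B $269,500; Unit 3B $112,650. Sum = $689,100.
Sum already equals the total — no adjustment.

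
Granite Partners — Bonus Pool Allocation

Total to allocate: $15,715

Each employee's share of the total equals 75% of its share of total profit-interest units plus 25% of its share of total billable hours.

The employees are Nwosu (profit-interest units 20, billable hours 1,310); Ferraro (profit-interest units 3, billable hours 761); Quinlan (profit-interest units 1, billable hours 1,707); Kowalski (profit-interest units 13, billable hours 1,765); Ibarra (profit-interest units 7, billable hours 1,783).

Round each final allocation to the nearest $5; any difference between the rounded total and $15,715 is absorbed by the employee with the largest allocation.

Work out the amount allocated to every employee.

Profit-interest units total 44; billable hours total 7,326.
Combined weights (75% profit-interest units + 25% billable hours): Nwosu 0.3856; Ferraro 0.0771; Quinlan 0.0753; Kowalski 0.2818; Ibarra 0.1802.
Unrounded shares: Nwosu 6,059.91; Ferraro 1,211.71; Quinlan 1,183.29; Kowalski 4,428.83; Ibarra 2,831.26.
Rounded to nearest $5: Nwosu $6,060; Ferraro $1,210; Quinlan $1,185; Kowalski $4,430; Ibarra $2,830. Sum = $15,715.
Sum already equals the total — no adjustment.

Nwosu: $6,060 · Ferraro: $1,210 · Quinlan: $1,185 · Kowalski: $4,430 · Ibarra: $2,830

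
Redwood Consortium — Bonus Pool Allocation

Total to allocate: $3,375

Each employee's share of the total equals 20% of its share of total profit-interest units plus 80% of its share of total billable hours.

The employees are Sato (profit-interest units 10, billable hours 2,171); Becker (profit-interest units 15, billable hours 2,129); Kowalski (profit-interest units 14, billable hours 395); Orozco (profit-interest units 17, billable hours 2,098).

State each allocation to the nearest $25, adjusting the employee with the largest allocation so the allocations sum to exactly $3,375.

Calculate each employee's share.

Sato: $975; Becker: $1,025; Kowalski: $325; Orozco: $1,050

Totals — profit-interest units 56, billable hours 6,793.
Blended shares (20% profit-interest units + 80% billable hours): Sato 0.2914; Becker 0.3043; Kowalski 0.0965; Orozco 0.3078.
Proportional shares: Sato 983.44; Becker 1,027.01; Kowalski 325.75; Orozco 1,038.80.
At nearest $25: Sato $975; Becker $1,025; Kowalski $325; Orozco $1,050. Sum = $3,375.
No rounding difference to absorb.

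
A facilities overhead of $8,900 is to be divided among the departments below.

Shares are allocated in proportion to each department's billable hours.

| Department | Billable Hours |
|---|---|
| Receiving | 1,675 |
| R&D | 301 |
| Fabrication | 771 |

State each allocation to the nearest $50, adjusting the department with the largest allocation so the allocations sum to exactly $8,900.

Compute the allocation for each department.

Combined billable hours = 2,747.
Pro-rata amounts: Receiving 1,675/2,747 × $8,900 = 5,426.83; R&D 301/2,747 × $8,900 = 975.21; Fabrication 771/2,747 × $8,900 = 2,497.96.
At nearest $50: Receiving $5,450; R&D $1,000; Fabrication $2,500. Sum = $8,950.
Difference $8,900 − $8,950 = −$50 applied to largest allocation (Receiving): Receiving becomes $5,400.

Receiving: $5,400 | R&D: $1,000 | Fabrication: $2,500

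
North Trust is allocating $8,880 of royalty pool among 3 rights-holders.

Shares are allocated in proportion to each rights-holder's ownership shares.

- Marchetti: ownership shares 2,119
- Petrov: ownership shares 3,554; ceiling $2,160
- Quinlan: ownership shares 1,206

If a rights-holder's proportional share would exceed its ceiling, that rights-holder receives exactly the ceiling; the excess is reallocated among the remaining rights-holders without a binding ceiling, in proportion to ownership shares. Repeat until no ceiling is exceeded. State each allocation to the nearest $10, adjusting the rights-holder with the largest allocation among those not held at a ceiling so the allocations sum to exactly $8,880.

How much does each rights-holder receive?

Sum of ownership shares: 6,879.
Pro-rata shares before constraints: Marchetti 2,735.39; Petrov 4,587.81; Quinlan 1,556.81.
Cap binds for Petrov ($2,160); balance $6,720 reallocated over remaining ownership shares 3,325.
Remaining shares: Marchetti 4,282.61 → $4,280; Quinlan 2,437.39 → $2,440.

Marchetti: $4,280; Petrov: $2,160; Quinlan: $2,440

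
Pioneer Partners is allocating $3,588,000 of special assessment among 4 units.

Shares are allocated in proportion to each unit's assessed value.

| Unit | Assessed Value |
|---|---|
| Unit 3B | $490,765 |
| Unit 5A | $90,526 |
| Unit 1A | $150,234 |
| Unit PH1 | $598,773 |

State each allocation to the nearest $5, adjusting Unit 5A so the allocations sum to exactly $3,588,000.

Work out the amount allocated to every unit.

Sum of assessed value: 1,330,298.
Proportional shares: Unit 3B 490,765/1,330,298 × $3,588,000 = 1,323,661.93; Unit 5A 90,526/1,330,298 × $3,588,000 = 244,161.30; Unit 1A 150,234/1,330,298 × $3,588,000 = 405,202.14; Unit PH1 598,773/1,330,298 × $3,588,000 = 1,614,974.63.
At nearest $5: Unit 3B $1,323,660; Unit 5A $244,160; Unit 1A $405,200; Unit PH1 $1,614,975. Sum = $3,587,995.
Difference $3,588,000 − $3,587,995 = +$5 applied to Unit 5A: Unit 5A becomes $244,165.

Unit 3B: $1,323,660 · Unit 5A: $244,165 · Unit 1A: $405,200 · Unit PH1: $1,614,975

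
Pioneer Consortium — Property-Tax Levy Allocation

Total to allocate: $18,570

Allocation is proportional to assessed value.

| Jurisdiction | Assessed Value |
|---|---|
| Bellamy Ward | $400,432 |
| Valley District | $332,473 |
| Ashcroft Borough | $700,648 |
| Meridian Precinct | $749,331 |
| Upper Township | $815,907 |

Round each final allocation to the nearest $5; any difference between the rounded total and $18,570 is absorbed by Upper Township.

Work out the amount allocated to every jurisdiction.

Total assessed value = 2,998,791.
Unrounded shares: Bellamy Ward 400,432/2,998,791 × $18,570 = 2,479.67; Valley District 332,473/2,998,791 × $18,570 = 2,058.84; Ashcroft Borough 700,648/2,998,791 × $18,570 = 4,338.76; Meridian Precinct 749,331/2,998,791 × $18,570 = 4,640.23; Upper Township 815,907/2,998,791 × $18,570 = 5,052.5005.
At nearest $5: Bellamy Ward $2,480; Valley District $2,060; Ashcroft Borough $4,340; Meridian Precinct $4,640; Upper Township $5,055. Sum = $18,575.
Difference $18,570 − $18,575 = −$5 applied to Upper Township: Upper Township becomes $5,050.

Bellamy Ward: $2,480; Valley District: $2,060; Ashcroft Borough: $4,340; Meridian Precinct: $4,640; Upper Township: $5,050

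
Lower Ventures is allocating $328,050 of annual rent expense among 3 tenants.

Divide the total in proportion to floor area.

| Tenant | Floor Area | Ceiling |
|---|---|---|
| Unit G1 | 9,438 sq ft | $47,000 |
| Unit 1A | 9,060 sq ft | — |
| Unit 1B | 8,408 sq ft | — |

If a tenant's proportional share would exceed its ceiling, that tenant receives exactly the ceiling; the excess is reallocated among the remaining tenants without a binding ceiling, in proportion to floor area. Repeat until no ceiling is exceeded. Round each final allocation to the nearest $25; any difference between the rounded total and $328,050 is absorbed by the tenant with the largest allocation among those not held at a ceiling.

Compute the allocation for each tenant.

Sum of floor area: 26,906.
Proportional shares (ignoring caps): Unit G1 115,072.32; Unit 1A 110,463.58; Unit 1B 102,514.10.
Capped: Unit G1 ($47,000); remaining pool $281,050 reallocated over remaining floor area 17,468.
Redistributed shares: Unit 1A 145,770.15 → $145,775; Unit 1B 135,279.85 → $135,275.

Unit G1: $47,000 · Unit 1A: $145,775 · Unit 1B: $135,275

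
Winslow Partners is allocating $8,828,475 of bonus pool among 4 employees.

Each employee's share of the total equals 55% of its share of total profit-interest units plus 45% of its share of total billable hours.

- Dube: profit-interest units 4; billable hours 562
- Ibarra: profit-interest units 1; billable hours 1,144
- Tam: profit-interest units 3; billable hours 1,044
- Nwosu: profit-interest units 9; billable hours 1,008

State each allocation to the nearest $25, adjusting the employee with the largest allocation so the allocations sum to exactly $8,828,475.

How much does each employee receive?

Profit-interest units total 17; billable hours total 3,758.
Composite weights (55% profit-interest units + 45% billable hours): Dube 0.1967; Ibarra 0.1693; Tam 0.2221; Nwosu 0.4119.
Raw shares: Dube 1,736,633.42; Ibarra 1,495,020.14; Tam 1,960,558.23; Nwosu 3,636,263.21.
At nearest $25: Dube $1,736,625; Ibarra $1,495,025; Tam $1,960,550; Nwosu $3,636,275. Sum = $8,828,475.
No rounding difference to absorb.

Dube: $1,736,625 · Ibarra: $1,495,025 · Tam: $1,960,550 · Nwosu: $3,636,275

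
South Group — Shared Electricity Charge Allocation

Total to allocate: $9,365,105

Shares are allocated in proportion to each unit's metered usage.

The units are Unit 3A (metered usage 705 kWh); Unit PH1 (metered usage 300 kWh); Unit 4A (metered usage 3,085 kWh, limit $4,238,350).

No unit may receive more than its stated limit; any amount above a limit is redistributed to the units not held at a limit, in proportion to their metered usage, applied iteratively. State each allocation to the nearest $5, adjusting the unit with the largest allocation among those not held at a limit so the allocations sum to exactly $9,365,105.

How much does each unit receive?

Unit 3A: $3,596,380 · Unit PH1: $1,530,375 · Unit 4A: $4,238,350

Sum of metered usage: 4,090.
Unconstrained shares: Unit 3A 1,614,278.49; Unit PH1 686,927.02; Unit 4A 7,063,899.49.
Capped: Unit 4A ($4,238,350); balance $5,126,755 reallocated over remaining metered usage 1,005.
Redistributed shares: Unit 3A 3,596,380.37 → $3,596,380; Unit PH1 1,530,374.63 → $1,530,375.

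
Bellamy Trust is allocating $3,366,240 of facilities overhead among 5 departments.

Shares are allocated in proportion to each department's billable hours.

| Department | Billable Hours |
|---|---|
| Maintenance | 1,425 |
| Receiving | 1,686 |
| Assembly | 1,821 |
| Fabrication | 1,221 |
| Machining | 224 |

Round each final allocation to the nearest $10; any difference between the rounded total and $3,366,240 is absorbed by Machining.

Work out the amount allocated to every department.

Billable hours total: 6,377.
Pro-rata amounts: Maintenance 1,425/6,377 × $3,366,240 = 752,217.66; Receiving 1,686/6,377 × $3,366,240 = 889,992.26; Assembly 1,821/6,377 × $3,366,240 = 961,254.99; Fabrication 1,221/6,377 × $3,366,240 = 644,531.76; Machining 224/6,377 × $3,366,240 = 118,243.34.
After rounding ($10): Maintenance $752,220; Receiving $889,990; Assembly $961,250; Fabrication $644,530; Machining $118,240. Sum = $3,366,230.
Difference $3,366,240 − $3,366,230 = +$10 applied to Machining: Machining becomes $118,250.

Maintenance: $752,220; Receiving: $889,990; Assembly: $961,250; Fabrication: $644,530; Machining: $118,250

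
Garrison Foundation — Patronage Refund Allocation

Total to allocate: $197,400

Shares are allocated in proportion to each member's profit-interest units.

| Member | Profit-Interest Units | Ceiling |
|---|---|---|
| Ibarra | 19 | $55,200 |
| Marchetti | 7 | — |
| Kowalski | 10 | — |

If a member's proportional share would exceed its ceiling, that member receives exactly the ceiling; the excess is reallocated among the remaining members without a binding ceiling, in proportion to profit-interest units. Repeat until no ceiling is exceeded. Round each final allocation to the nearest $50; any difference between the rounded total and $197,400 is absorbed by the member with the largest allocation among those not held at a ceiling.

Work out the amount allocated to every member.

Profit-interest units total: 36.
Pro-rata shares before constraints: Ibarra 104,183.33; Marchetti 38,383.33; Kowalski 54,833.33.
Cap binds for Ibarra ($55,200); remaining pool $142,200 reallocated over remaining profit-interest units 17.
Redistributed shares: Marchetti 58,552.94 → $58,550; Kowalski 83,647.06 → $83,650.

Ibarra: $55,200; Marchetti: $58,550; Kowalski: $83,650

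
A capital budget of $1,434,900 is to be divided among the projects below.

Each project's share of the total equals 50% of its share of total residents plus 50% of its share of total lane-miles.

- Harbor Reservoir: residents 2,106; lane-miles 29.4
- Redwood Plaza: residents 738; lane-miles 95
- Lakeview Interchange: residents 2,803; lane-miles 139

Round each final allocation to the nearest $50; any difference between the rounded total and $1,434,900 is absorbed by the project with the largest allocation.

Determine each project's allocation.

Harbor Reservoir: $347,650 · Redwood Plaza: $352,500 · Lakeview Interchange: $734,750

Totals — residents 5,647, lane-miles 263.4.
Composite weights (50% residents + 50% lane-miles): Harbor Reservoir 0.2423; Redwood Plaza 0.2457; Lakeview Interchange 0.5120.
Proportional shares: Harbor Reservoir 347,646.64; Redwood Plaza 352,524.11; Lakeview Interchange 734,729.25.
At nearest $50: Harbor Reservoir $347,650; Redwood Plaza $352,500; Lakeview Interchange $734,750. Sum = $1,434,900.
No rounding difference to absorb.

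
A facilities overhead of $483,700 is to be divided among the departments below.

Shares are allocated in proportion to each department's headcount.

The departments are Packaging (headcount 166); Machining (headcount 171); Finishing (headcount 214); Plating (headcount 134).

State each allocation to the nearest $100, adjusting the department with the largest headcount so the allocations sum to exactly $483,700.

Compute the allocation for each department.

Total headcount = 685.
Raw shares: Packaging 166/685 × $483,700 = 117,217.81; Machining 171/685 × $483,700 = 120,748.47; Finishing 214/685 × $483,700 = 151,112.12; Plating 134/685 × $483,700 = 94,621.61.
After rounding ($100): Packaging $117,200; Machining $120,700; Finishing $151,100; Plating $94,600. Sum = $483,600.
Difference $483,700 − $483,600 = +$100 applied to largest headcount (Finishing): Finishing becomes $151,200.

Packaging: $117,200; Machining: $120,700; Finishing: $151,200; Plating: $94,600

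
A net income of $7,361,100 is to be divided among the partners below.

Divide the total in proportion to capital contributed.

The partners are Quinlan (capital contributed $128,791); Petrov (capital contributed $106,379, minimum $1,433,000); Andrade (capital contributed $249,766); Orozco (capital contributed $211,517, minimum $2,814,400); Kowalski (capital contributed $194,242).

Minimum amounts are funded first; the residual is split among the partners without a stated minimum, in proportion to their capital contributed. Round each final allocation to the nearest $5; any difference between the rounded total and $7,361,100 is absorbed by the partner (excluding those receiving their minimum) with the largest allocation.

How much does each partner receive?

Quinlan: $700,100 · Petrov: $1,433,000 · Andrade: $1,357,710 · Orozco: $2,814,400 · Kowalski: $1,055,890

Fund the minimums — Petrov $1,433,000; Orozco $2,814,400. Remaining pool $3,113,700.
Remaining pool split over remaining capital contributed 572,799: Quinlan 700,099.92 → $700,100; Andrade 1,357,712.56 → $1,357,715; Kowalski 1,055,887.52 → $1,055,890.
Rounding difference −$5 applied to Andrade → $1,357,710.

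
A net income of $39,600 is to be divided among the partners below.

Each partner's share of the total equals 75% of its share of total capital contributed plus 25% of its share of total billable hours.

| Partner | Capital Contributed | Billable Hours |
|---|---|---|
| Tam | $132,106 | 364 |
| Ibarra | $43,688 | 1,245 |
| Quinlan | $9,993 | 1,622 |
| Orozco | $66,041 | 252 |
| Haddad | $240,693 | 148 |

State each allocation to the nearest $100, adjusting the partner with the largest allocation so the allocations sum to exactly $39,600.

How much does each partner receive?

Tam: $9,000; Ibarra: $6,000; Quinlan: $5,000; Orozco: $4,700; Haddad: $14,900

Totals — capital contributed 492,521, billable hours 3,631.
Blended shares (75% capital contributed + 25% billable hours): Tam 0.2262; Ibarra 0.1522; Quinlan 0.1269; Orozco 0.1179; Haddad 0.3767.
Raw shares: Tam 8,958.71; Ibarra 6,028.99; Quinlan 5,025.02; Orozco 4,669.49; Haddad 14,917.79.
After rounding ($100): Tam $9,000; Ibarra $6,000; Quinlan $5,000; Orozco $4,700; Haddad $14,900. Sum = $39,600.
Sum already equals the total — no adjustment.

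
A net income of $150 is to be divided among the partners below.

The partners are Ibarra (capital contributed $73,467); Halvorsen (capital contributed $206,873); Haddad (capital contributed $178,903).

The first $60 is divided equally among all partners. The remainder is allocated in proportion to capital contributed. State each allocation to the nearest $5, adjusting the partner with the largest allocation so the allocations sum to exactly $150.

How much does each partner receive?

First tranche $60 split equally: $20 each.
Remainder $90 by capital contributed (total 459,243): Ibarra 14.40 → $15; Halvorsen 40.54 → $40; Haddad 35.06 → $35.
Totals: Ibarra $20 + $15 = $35; Halvorsen $20 + $40 = $60; Haddad $20 + $35 = $55.

Ibarra: $35 · Halvorsen: $60 · Haddad: $55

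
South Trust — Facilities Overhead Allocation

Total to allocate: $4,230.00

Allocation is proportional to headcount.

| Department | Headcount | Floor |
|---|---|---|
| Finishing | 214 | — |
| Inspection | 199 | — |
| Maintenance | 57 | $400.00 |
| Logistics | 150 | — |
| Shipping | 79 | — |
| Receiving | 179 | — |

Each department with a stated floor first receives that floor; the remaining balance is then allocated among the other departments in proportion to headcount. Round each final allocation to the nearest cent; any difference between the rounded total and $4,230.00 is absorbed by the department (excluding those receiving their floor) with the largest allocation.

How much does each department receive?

Guaranteed amounts: Maintenance $400.00. Remaining pool $3,830.00.
Remaining pool split over remaining headcount 821: Finishing 998.3191 → $998.32; Inspection 928.3435 → $928.34; Logistics 699.7564 → $699.76; Shipping 368.5384 → $368.54; Receiving 835.0426 → $835.04.

Finishing: $998.32 · Inspection: $928.34 · Maintenance: $400.00 · Logistics: $699.76 · Shipping: $368.54 · Receiving: $835.04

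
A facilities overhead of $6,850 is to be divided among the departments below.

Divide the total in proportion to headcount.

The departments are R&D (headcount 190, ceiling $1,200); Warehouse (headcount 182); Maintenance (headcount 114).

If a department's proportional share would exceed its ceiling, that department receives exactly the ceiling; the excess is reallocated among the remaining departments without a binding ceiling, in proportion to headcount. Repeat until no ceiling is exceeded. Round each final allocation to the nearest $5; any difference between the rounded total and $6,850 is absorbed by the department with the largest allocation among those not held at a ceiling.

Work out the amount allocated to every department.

Headcount total: 486.
Unconstrained shares: R&D 2,677.98; Warehouse 2,565.23; Maintenance 1,606.79.
Cap binds for R&D ($1,200); remaining pool $5,650 reallocated over remaining headcount 296.
Shares after redistribution: Warehouse 3,473.99 → $3,475; Maintenance 2,176.01 → $2,175.

R&D: $1,200; Warehouse: $3,475; Maintenance: $2,175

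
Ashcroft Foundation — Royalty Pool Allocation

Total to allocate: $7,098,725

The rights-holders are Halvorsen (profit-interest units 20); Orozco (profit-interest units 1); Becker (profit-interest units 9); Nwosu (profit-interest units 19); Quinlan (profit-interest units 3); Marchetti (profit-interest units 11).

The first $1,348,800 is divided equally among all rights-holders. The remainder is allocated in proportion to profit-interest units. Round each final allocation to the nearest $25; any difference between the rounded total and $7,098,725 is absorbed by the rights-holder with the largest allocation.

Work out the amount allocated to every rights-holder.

Halvorsen: $2,050,175; Orozco: $316,075; Becker: $1,046,225; Nwosu: $1,958,900; Quinlan: $498,600; Marchetti: $1,228,750

First tranche $1,348,800 split equally: $224,800 each.
Remainder $5,749,925 by profit-interest units (total 63): Halvorsen 1,825,373.02 → $1,825,375; Orozco 91,268.65 → $91,275; Becker 821,417.86 → $821,425; Nwosu 1,734,104.37 → $1,734,100; Quinlan 273,805.95 → $273,800; Marchetti 1,003,955.16 → $1,003,950.
Totals: Halvorsen $224,800 + $1,825,375 = $2,050,175; Orozco $224,800 + $91,275 = $316,075; Becker $224,800 + $821,425 = $1,046,225; Nwosu $224,800 + $1,734,100 = $1,958,900; Quinlan $224,800 + $273,800 = $498,600; Marchetti $224,800 + $1,003,950 = $1,228,750.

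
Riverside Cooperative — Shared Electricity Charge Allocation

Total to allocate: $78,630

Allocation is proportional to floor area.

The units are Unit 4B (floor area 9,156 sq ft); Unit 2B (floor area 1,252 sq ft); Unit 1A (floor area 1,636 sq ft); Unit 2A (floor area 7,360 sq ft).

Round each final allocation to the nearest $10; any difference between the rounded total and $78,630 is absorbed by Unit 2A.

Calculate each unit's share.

Unit 4B: $37,100; Unit 2B: $5,070; Unit 1A: $6,630; Unit 2A: $29,830

Sum of floor area: 19,404.
Pro-rata amounts: Unit 4B 9,156/19,404 × $78,630 = 37,102.47; Unit 2B 1,252/19,404 × $78,630 = 5,073.43; Unit 1A 1,636/19,404 × $78,630 = 6,629.49; Unit 2A 7,360/19,404 × $78,630 = 29,824.61.
At nearest $10: Unit 4B $37,100; Unit 2B $5,070; Unit 1A $6,630; Unit 2A $29,820. Sum = $78,620.
Difference $78,630 − $78,620 = +$10 applied to Unit 2A: Unit 2A becomes $29,830.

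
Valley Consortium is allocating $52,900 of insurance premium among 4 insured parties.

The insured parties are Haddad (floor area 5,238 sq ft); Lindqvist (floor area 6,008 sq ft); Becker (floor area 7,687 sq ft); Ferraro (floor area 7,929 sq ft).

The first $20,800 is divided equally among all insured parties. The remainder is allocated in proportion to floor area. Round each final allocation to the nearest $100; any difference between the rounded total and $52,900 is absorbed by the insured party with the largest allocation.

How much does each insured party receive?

Haddad: $11,500 | Lindqvist: $12,400 | Becker: $14,400 | Ferraro: $14,600

$20,800 shared equally gives $5,200 per insured party.
Remainder $32,100 by floor area (total 26,862): Haddad 6,259.39 → $6,300; Lindqvist 7,179.54 → $7,200; Becker 9,185.94 → $9,200; Ferraro 9,475.13 → $9,500.
Rounding difference −$100 on remainder applied to Ferraro.
Totals: Haddad $5,200 + $6,300 = $11,500; Lindqvist $5,200 + $7,200 = $12,400; Becker $5,200 + $9,200 = $14,400; Ferraro $5,200 + $9,400 = $14,600.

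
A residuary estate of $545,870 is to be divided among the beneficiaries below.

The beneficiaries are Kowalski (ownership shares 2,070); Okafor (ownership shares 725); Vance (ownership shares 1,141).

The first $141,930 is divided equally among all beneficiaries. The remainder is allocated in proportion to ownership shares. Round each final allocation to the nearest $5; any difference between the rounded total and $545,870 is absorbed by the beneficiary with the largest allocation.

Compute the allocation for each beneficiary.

$141,930 shared equally gives $47,310 per beneficiary.
Remainder $403,940 by ownership shares (total 3,936): Kowalski 212,437.96 → $212,440; Okafor 74,404.60 → $74,405; Vance 117,097.44 → $117,095.
Totals: Kowalski $47,310 + $212,440 = $259,750; Okafor $47,310 + $74,405 = $121,715; Vance $47,310 + $117,095 = $164,405.

Kowalski: $259,750 | Okafor: $121,715 | Vance: $164,405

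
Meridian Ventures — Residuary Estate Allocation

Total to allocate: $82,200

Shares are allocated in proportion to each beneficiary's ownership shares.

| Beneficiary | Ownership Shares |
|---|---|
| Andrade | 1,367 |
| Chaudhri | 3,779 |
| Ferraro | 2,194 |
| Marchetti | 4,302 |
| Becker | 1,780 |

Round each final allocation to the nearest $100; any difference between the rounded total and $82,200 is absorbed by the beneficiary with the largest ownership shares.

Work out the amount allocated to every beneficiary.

Andrade: $8,400; Chaudhri: $23,100; Ferraro: $13,400; Marchetti: $26,400; Becker: $10,900

Ownership shares total: 13,422.
Unrounded shares: Andrade 1,367/13,422 × $82,200 = 8,371.88; Chaudhri 3,779/13,422 × $82,200 = 23,143.63; Ferraro 2,194/13,422 × $82,200 = 13,436.66; Marchetti 4,302/13,422 × $82,200 = 26,346.62; Becker 1,780/13,422 × $82,200 = 10,901.21.
After rounding ($100): Andrade $8,400; Chaudhri $23,100; Ferraro $13,400; Marchetti $26,300; Becker $10,900. Sum = $82,100.
Difference $82,200 − $82,100 = +$100 applied to largest ownership shares (Marchetti): Marchetti becomes $26,400.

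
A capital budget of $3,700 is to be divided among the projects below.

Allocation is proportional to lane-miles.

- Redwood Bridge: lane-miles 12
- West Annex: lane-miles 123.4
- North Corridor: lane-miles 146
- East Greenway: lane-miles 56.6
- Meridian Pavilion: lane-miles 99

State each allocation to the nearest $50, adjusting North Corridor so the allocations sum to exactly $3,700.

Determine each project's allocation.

Total lane-miles = 437.
Pro-rata amounts: Redwood Bridge 12/437 × $3,700 = 101.60; West Annex 123.4/437 × $3,700 = 1,044.81; North Corridor 146/437 × $3,700 = 1,236.16; East Greenway 56.6/437 × $3,700 = 479.22; Meridian Pavilion 99/437 × $3,700 = 838.22.
Rounded to nearest $50: Redwood Bridge $100; West Annex $1,050; North Corridor $1,250; East Greenway $500; Meridian Pavilion $850. Sum = $3,750.
Difference $3,700 − $3,750 = −$50 applied to North Corridor: North Corridor becomes $1,200.

Redwood Bridge: $100; West Annex: $1,050; North Corridor: $1,200; East Greenway: $500; Meridian Pavilion: $850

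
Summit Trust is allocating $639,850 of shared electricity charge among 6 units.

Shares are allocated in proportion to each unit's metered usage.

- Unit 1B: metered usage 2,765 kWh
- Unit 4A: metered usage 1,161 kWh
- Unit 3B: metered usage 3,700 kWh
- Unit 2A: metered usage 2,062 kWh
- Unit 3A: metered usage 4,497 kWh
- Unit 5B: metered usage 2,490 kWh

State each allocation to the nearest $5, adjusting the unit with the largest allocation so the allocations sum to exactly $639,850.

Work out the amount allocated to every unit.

Metered usage total: 16,675.
Pro-rata amounts: Unit 1B 2,765/16,675 × $639,850 = 106,098.07; Unit 4A 1,161/16,675 × $639,850 = 44,549.68; Unit 3B 3,700/16,675 × $639,850 = 141,975.71; Unit 2A 2,062/16,675 × $639,850 = 79,122.68; Unit 3A 4,497/16,675 × $639,850 = 172,558.05; Unit 5B 2,490/16,675 × $639,850 = 95,545.82.
At nearest $5: Unit 1B $106,100; Unit 4A $44,550; Unit 3B $141,975; Unit 2A $79,125; Unit 3A $172,560; Unit 5B $95,545. Sum = $639,855.
Difference $639,850 − $639,855 = −$5 applied to largest allocation (Unit 3A): Unit 3A becomes $172,555.

Unit 1B: $106,100; Unit 4A: $44,550; Unit 3B: $141,975; Unit 2A: $79,125; Unit 3A: $172,555; Unit 5B: $95,545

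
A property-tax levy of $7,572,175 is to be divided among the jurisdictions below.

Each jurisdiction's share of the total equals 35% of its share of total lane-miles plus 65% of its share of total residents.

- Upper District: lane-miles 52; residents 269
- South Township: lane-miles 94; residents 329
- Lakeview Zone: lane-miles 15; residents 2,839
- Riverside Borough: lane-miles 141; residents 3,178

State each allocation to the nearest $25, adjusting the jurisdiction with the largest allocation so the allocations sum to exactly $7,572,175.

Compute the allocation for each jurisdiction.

Totals — lane-miles 302, residents 6,615.
Blended shares (35% lane-miles + 65% residents): Upper District 0.0867; South Township 0.1413; Lakeview Zone 0.2963; Riverside Borough 0.4757.
Raw shares: Upper District 656,486.76; South Township 1,069,709.35; Lakeview Zone 2,244,003.31; Riverside Borough 3,601,975.58.
After rounding ($25): Upper District $656,475; South Township $1,069,700; Lakeview Zone $2,244,000; Riverside Borough $3,601,975. Sum = $7,572,150.
Difference $7,572,175 − $7,572,150 = +$25 applied to largest allocation (Riverside Borough): Riverside Borough becomes $3,602,000.

Upper District: $656,475 | South Township: $1,069,700 | Lakeview Zone: $2,244,000 | Riverside Borough: $3,602,000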